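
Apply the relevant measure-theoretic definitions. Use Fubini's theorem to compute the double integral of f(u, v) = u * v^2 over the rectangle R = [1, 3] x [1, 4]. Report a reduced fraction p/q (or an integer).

f(u, v) is a tensor product of a function of u and a function of v, and both factors are bounded continuous (hence Lebesgue integrable) on the rectangle, so Fubini's theorem applies:
  integral_R f d(m x m) = (integral_a1^b1 u du) * (integral_a2^b2 v^2 dv).
Inner integral in u: integral_{1}^{3} u du = (3^2 - 1^2)/2
  = 4.
Inner integral in v: integral_{1}^{4} v^2 dv = (4^3 - 1^3)/3
  = 21.
Product: (4) * (21) = 84.

84


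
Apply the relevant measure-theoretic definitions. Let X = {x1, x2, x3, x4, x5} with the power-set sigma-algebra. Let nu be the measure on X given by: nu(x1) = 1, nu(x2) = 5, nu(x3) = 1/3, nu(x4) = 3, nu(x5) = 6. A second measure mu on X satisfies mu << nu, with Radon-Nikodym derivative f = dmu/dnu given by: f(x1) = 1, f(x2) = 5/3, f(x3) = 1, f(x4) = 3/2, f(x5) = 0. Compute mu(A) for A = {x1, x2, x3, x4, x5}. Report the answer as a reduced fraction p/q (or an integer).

By the defining property of the Radon-Nikodym derivative, for every measurable set A,
  mu(A) = integral_A f dnu.
Since nu is a discrete measure concentrated on the atoms of X, the integral over A reduces to the sum
  mu(A) = sum_{x in A} f(x) * nu({x}).
Computing each term:
  x1: f(x1) * nu(x1) = 1 * 1 = 1.
  x2: f(x2) * nu(x2) = 5/3 * 5 = 25/3.
  x3: f(x3) * nu(x3) = 1 * 1/3 = 1/3.
  x4: f(x4) * nu(x4) = 3/2 * 3 = 9/2.
  x5: f(x5) * nu(x5) = 0 * 6 = 0.
Summing: mu(A) = 1 + 25/3 + 1/3 + 9/2 + 0 = 85/6.

85/6


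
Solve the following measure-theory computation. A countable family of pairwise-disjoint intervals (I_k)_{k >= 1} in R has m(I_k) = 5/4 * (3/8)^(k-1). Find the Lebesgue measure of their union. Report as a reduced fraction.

By countable additivity of the Lebesgue measure on pairwise disjoint measurable sets,
  m(union_{k >= 1} I_k) = sum_{k >= 1} m(I_k) = sum_{k >= 1} a * r^(k-1),
  with a = 5/4 and r = 3/8.
Since 0 < r = 3/8 < 1, the geometric series converges:
  sum_{k >= 1} a * r^(k-1) = a / (1 - r).
  = 5/4 / (1 - 3/8)
  = 5/4 / (5/8)
  = 2.

2


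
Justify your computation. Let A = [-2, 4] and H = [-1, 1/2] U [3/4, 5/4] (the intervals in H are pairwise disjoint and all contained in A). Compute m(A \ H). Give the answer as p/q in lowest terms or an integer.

The ambient interval has length m(A) = 4 - (-2) = 6.
Since the holes are disjoint and sit inside A, by finite additivity
  m(H) = sum_i (b_i - a_i), and m(A \ H) = m(A) - m(H).
Computing the hole measures:
  m(H_1) = 1/2 - (-1) = 3/2.
  m(H_2) = 5/4 - 3/4 = 1/2.
Summed: m(H) = 3/2 + 1/2 = 2.
So m(A \ H) = 6 - 2 = 4.

4


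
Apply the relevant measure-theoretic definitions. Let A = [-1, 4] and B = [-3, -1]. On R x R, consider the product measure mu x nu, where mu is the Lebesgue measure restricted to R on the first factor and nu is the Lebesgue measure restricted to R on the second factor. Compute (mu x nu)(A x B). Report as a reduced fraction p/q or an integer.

For a measurable rectangle A x B, the product measure satisfies
  (mu x nu)(A x B) = mu(A) * nu(B).
  mu(A) = 5.
  nu(B) = 2.
  (mu x nu)(A x B) = 5 * 2 = 10.

10


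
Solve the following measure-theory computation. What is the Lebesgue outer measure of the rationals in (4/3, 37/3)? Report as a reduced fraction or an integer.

The set Q cap (4/3, 37/3) is countable (a subset of the countable set Q). Lebesgue outer measure of any countable set is 0: each singleton {q} has m*({q}) = 0, and by countable subadditivity m*(union_k {q_k}) <= sum_k m*({q_k}) = sum_k 0 = 0. The reverse inequality m*(E) >= 0 is automatic. So m*(Q cap (4/3, 37/3)) = 0.

0


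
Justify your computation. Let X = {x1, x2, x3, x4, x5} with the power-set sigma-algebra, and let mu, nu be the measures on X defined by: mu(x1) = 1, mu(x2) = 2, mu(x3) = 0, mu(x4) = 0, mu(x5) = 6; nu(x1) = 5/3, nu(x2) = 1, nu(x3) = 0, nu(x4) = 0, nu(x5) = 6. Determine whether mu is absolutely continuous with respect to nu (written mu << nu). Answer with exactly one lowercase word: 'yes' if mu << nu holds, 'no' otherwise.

mu << nu means: every nu-null measurable set is also mu-null; equivalently, for every atom x, if nu({x}) = 0 then mu({x}) = 0.
Checking each atom:
  x1: nu = 5/3 > 0 -> no constraint.
  x2: nu = 1 > 0 -> no constraint.
  x3: nu = 0, mu = 0 -> consistent with mu << nu.
  x4: nu = 0, mu = 0 -> consistent with mu << nu.
  x5: nu = 6 > 0 -> no constraint.
No atom violates the condition. Therefore mu << nu.

yes


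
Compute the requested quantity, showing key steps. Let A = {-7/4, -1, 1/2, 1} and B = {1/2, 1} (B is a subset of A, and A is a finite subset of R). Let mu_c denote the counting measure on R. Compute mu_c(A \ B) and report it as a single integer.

Counting measure assigns mu_c(E) = |E| (number of elements) when E is finite. For B subset A, A \ B is the set of elements of A not in B, so |A \ B| = |A| - |B|.
|A| = 4, |B| = 2, so mu_c(A \ B) = 4 - 2 = 2.

2


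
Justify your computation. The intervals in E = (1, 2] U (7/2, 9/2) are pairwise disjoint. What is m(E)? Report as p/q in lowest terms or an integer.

For pairwise disjoint intervals, m(union_i I_i) = sum_i m(I_i),
and m is invariant under swapping open/closed endpoints (single points have measure 0).
So m(E) = sum_i (b_i - a_i).
  I_1 has length 2 - 1 = 1.
  I_2 has length 9/2 - 7/2 = 1.
Summing:
  m(E) = 1 + 1 = 2.

2


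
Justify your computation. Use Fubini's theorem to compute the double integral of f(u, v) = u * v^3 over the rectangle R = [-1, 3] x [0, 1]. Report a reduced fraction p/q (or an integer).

f(u, v) is a tensor product of a function of u and a function of v, and both factors are bounded continuous (hence Lebesgue integrable) on the rectangle, so Fubini's theorem applies:
  integral_R f d(m x m) = (integral_a1^b1 u du) * (integral_a2^b2 v^3 dv).
Inner integral in u: integral_{-1}^{3} u du = (3^2 - (-1)^2)/2
  = 4.
Inner integral in v: integral_{0}^{1} v^3 dv = (1^4 - 0^4)/4
  = 1/4.
Product: (4) * (1/4) = 1.

1


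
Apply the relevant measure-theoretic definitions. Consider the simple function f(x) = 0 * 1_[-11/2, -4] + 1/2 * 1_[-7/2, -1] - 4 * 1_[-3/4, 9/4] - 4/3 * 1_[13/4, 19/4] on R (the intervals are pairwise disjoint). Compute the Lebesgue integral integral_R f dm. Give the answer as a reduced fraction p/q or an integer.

For a simple function f = sum_i c_i * 1_{A_i} with disjoint A_i,
  integral f dm = sum_i c_i * m(A_i).
Lengths of the A_i:
  m(A_1) = -4 - (-11/2) = 3/2.
  m(A_2) = -1 - (-7/2) = 5/2.
  m(A_3) = 9/4 - (-3/4) = 3.
  m(A_4) = 19/4 - 13/4 = 3/2.
Contributions c_i * m(A_i):
  (0) * (3/2) = 0.
  (1/2) * (5/2) = 5/4.
  (-4) * (3) = -12.
  (-4/3) * (3/2) = -2.
Total: 0 + 5/4 - 12 - 2 = -51/4.

-51/4


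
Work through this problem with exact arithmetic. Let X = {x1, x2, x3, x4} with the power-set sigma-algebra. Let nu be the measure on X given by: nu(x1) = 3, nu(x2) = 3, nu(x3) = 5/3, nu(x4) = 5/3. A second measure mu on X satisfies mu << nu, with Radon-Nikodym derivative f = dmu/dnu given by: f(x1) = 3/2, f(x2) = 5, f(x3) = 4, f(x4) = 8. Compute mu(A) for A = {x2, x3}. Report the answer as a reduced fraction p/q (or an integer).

By the defining property of the Radon-Nikodym derivative, for every measurable set A,
  mu(A) = integral_A f dnu.
Since nu is a discrete measure concentrated on the atoms of X, the integral over A reduces to the sum
  mu(A) = sum_{x in A} f(x) * nu({x}).
Computing each term:
  x2: f(x2) * nu(x2) = 5 * 3 = 15.
  x3: f(x3) * nu(x3) = 4 * 5/3 = 20/3.
Summing: mu(A) = 15 + 20/3 = 65/3.

65/3


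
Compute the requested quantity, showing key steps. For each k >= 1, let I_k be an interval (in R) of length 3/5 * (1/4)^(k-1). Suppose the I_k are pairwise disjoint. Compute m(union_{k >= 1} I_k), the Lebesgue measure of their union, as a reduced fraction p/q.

By countable additivity of the Lebesgue measure on pairwise disjoint measurable sets,
  m(union_{k >= 1} I_k) = sum_{k >= 1} m(I_k) = sum_{k >= 1} a * r^(k-1),
  with a = 3/5 and r = 1/4.
Since 0 < r = 1/4 < 1, the geometric series converges:
  sum_{k >= 1} a * r^(k-1) = a / (1 - r).
  = 3/5 / (1 - 1/4)
  = 3/5 / (3/4)
  = 4/5.

4/5


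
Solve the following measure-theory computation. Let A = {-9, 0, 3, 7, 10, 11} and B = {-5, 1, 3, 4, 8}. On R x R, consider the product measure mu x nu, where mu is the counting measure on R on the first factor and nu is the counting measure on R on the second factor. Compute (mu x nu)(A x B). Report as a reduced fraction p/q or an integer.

For a measurable rectangle A x B, the product measure satisfies
  (mu x nu)(A x B) = mu(A) * nu(B).
  mu(A) = 6.
  nu(B) = 5.
  (mu x nu)(A x B) = 6 * 5 = 30.

30


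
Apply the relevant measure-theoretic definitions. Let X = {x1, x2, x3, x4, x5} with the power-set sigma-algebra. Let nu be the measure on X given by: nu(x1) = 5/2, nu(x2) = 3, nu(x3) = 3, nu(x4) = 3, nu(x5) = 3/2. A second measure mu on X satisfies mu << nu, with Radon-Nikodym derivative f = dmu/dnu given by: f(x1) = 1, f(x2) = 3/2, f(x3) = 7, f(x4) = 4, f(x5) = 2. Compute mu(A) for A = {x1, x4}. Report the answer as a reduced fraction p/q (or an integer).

By the defining property of the Radon-Nikodym derivative, for every measurable set A,
  mu(A) = integral_A f dnu.
Since nu is a discrete measure concentrated on the atoms of X, the integral over A reduces to the sum
  mu(A) = sum_{x in A} f(x) * nu({x}).
Computing each term:
  x1: f(x1) * nu(x1) = 1 * 5/2 = 5/2.
  x4: f(x4) * nu(x4) = 4 * 3 = 12.
Summing: mu(A) = 5/2 + 12 = 29/2.

29/2


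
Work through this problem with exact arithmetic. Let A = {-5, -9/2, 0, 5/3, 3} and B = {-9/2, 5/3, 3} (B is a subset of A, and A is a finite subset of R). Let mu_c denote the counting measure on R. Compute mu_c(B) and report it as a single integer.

Counting measure assigns mu_c(E) = |E| (number of elements) when E is finite.
B has 3 element(s), so mu_c(B) = 3.

3


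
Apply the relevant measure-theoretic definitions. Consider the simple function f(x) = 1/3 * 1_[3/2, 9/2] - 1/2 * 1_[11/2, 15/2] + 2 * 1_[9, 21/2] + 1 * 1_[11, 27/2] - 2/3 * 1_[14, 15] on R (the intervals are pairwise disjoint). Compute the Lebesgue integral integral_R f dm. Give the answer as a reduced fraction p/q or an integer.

For a simple function f = sum_i c_i * 1_{A_i} with disjoint A_i,
  integral f dm = sum_i c_i * m(A_i).
Lengths of the A_i:
  m(A_1) = 9/2 - 3/2 = 3.
  m(A_2) = 15/2 - 11/2 = 2.
  m(A_3) = 21/2 - 9 = 3/2.
  m(A_4) = 27/2 - 11 = 5/2.
  m(A_5) = 15 - 14 = 1.
Contributions c_i * m(A_i):
  (1/3) * (3) = 1.
  (-1/2) * (2) = -1.
  (2) * (3/2) = 3.
  (1) * (5/2) = 5/2.
  (-2/3) * (1) = -2/3.
Total: 1 - 1 + 3 + 5/2 - 2/3 = 29/6.

29/6


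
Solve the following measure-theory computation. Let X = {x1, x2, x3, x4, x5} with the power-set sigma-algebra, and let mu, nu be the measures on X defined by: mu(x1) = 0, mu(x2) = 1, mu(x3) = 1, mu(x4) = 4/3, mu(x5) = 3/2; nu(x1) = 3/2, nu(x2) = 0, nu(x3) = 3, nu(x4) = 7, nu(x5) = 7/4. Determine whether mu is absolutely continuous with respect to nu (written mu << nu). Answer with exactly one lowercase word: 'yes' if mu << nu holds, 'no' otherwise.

mu << nu means: every nu-null measurable set is also mu-null; equivalently, for every atom x, if nu({x}) = 0 then mu({x}) = 0.
Checking each atom:
  x1: nu = 3/2 > 0 -> no constraint.
  x2: nu = 0, mu = 1 > 0 -> violates mu << nu.
  x3: nu = 3 > 0 -> no constraint.
  x4: nu = 7 > 0 -> no constraint.
  x5: nu = 7/4 > 0 -> no constraint.
The atom(s) x2 violate the condition (nu = 0 but mu > 0). Therefore mu is NOT absolutely continuous w.r.t. nu.

no


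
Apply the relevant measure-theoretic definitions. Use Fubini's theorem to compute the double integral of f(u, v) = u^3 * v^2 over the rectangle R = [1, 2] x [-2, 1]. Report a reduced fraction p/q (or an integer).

f(u, v) is a tensor product of a function of u and a function of v, and both factors are bounded continuous (hence Lebesgue integrable) on the rectangle, so Fubini's theorem applies:
  integral_R f d(m x m) = (integral_a1^b1 u^3 du) * (integral_a2^b2 v^2 dv).
Inner integral in u: integral_{1}^{2} u^3 du = (2^4 - 1^4)/4
  = 15/4.
Inner integral in v: integral_{-2}^{1} v^2 dv = (1^3 - (-2)^3)/3
  = 3.
Product: (15/4) * (3) = 45/4.

45/4


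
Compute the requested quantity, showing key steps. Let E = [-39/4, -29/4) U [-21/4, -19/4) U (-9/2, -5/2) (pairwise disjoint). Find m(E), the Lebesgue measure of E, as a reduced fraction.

For pairwise disjoint intervals, m(union_i I_i) = sum_i m(I_i),
and m is invariant under swapping open/closed endpoints (single points have measure 0).
So m(E) = sum_i (b_i - a_i).
  I_1 has length -29/4 - (-39/4) = 5/2.
  I_2 has length -19/4 - (-21/4) = 1/2.
  I_3 has length -5/2 - (-9/2) = 2.
Summing:
  m(E) = 5/2 + 1/2 + 2 = 5.

5


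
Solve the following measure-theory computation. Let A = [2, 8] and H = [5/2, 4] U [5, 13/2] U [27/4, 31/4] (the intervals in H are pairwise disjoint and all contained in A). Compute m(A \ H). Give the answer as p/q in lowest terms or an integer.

The ambient interval has length m(A) = 8 - 2 = 6.
Since the holes are disjoint and sit inside A, by finite additivity
  m(H) = sum_i (b_i - a_i), and m(A \ H) = m(A) - m(H).
Computing the hole measures:
  m(H_1) = 4 - 5/2 = 3/2.
  m(H_2) = 13/2 - 5 = 3/2.
  m(H_3) = 31/4 - 27/4 = 1.
Summed: m(H) = 3/2 + 3/2 + 1 = 4.
So m(A \ H) = 6 - 4 = 2.

2


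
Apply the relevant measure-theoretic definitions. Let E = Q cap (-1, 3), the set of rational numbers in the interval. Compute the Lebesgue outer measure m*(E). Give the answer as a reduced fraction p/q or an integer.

E = Q cap (-1, 3) is a subset of Q, which is countable. Enumerate Q = {q_1, q_2, ...}; for any eps > 0, cover q_k by the open interval (q_k - eps/2^(k+1), q_k + eps/2^(k+1)), of length eps/2^k. The total cover length is sum_{k>=1} eps/2^k = eps. Hence m*(E) <= m*(Q) <= eps for every eps > 0, and since outer measure is non-negative, m*(E) = 0.

0


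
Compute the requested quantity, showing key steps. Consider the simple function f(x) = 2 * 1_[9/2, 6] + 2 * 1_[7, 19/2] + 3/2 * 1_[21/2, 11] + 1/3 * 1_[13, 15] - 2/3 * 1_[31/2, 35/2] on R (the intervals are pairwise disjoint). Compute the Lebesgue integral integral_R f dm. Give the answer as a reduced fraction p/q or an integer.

For a simple function f = sum_i c_i * 1_{A_i} with disjoint A_i,
  integral f dm = sum_i c_i * m(A_i).
Lengths of the A_i:
  m(A_1) = 6 - 9/2 = 3/2.
  m(A_2) = 19/2 - 7 = 5/2.
  m(A_3) = 11 - 21/2 = 1/2.
  m(A_4) = 15 - 13 = 2.
  m(A_5) = 35/2 - 31/2 = 2.
Contributions c_i * m(A_i):
  (2) * (3/2) = 3.
  (2) * (5/2) = 5.
  (3/2) * (1/2) = 3/4.
  (1/3) * (2) = 2/3.
  (-2/3) * (2) = -4/3.
Total: 3 + 5 + 3/4 + 2/3 - 4/3 = 97/12.

97/12


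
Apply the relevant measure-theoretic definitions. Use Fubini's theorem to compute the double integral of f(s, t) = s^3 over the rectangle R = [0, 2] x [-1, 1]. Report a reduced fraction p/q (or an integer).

f(s, t) is a tensor product of a function of s and a function of t, and both factors are bounded continuous (hence Lebesgue integrable) on the rectangle, so Fubini's theorem applies:
  integral_R f d(m x m) = (integral_a1^b1 s^3 ds) * (integral_a2^b2 1 dt).
Inner integral in s: integral_{0}^{2} s^3 ds = (2^4 - 0^4)/4
  = 4.
Inner integral in t: integral_{-1}^{1} 1 dt = (1^1 - (-1)^1)/1
  = 2.
Product: (4) * (2) = 8.

8


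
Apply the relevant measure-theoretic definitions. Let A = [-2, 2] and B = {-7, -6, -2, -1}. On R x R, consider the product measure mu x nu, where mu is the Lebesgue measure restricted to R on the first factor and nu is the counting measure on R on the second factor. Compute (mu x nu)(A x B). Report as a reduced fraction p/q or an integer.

For a measurable rectangle A x B, the product measure satisfies
  (mu x nu)(A x B) = mu(A) * nu(B).
  mu(A) = 4.
  nu(B) = 4.
  (mu x nu)(A x B) = 4 * 4 = 16.

16


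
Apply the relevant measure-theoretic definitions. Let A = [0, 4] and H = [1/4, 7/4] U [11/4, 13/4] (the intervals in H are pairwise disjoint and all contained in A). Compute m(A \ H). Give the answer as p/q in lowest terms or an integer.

The ambient interval has length m(A) = 4 - 0 = 4.
Since the holes are disjoint and sit inside A, by finite additivity
  m(H) = sum_i (b_i - a_i), and m(A \ H) = m(A) - m(H).
Computing the hole measures:
  m(H_1) = 7/4 - 1/4 = 3/2.
  m(H_2) = 13/4 - 11/4 = 1/2.
Summed: m(H) = 3/2 + 1/2 = 2.
So m(A \ H) = 4 - 2 = 2.

2


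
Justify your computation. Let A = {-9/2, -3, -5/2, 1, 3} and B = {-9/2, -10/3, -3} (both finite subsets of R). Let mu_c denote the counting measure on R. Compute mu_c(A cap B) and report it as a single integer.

Counting measure on a finite set equals cardinality. mu_c(A cap B) = |A cap B| (elements appearing in both).
Enumerating the elements of A that also lie in B gives 2 element(s).
So mu_c(A cap B) = 2.

2


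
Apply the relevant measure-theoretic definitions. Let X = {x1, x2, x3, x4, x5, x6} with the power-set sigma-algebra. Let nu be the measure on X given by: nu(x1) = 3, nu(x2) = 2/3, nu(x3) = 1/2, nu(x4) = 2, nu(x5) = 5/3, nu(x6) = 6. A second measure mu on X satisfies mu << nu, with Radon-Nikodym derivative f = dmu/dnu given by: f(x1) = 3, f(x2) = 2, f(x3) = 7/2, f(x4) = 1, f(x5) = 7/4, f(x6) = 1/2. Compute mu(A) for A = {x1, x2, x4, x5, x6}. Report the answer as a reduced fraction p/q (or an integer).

By the defining property of the Radon-Nikodym derivative, for every measurable set A,
  mu(A) = integral_A f dnu.
Since nu is a discrete measure concentrated on the atoms of X, the integral over A reduces to the sum
  mu(A) = sum_{x in A} f(x) * nu({x}).
Computing each term:
  x1: f(x1) * nu(x1) = 3 * 3 = 9.
  x2: f(x2) * nu(x2) = 2 * 2/3 = 4/3.
  x4: f(x4) * nu(x4) = 1 * 2 = 2.
  x5: f(x5) * nu(x5) = 7/4 * 5/3 = 35/12.
  x6: f(x6) * nu(x6) = 1/2 * 6 = 3.
Summing: mu(A) = 9 + 4/3 + 2 + 35/12 + 3 = 73/4.

73/4


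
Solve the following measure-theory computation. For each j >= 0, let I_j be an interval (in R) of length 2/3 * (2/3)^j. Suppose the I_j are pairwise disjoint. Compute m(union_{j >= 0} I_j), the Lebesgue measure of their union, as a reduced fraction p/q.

By countable additivity of the Lebesgue measure on pairwise disjoint measurable sets,
  m(union_{j >= 0} I_j) = sum_{j >= 0} m(I_j) = sum_{j >= 0} a * r^j,
  with a = 2/3 and r = 2/3.
Since 0 < r = 2/3 < 1, the geometric series converges:
  sum_{j >= 0} a * r^j = a / (1 - r).
  = 2/3 / (1 - 2/3)
  = 2/3 / (1/3)
  = 2.

2


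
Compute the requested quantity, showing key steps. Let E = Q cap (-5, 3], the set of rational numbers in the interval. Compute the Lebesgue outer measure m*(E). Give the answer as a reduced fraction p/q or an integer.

Q cap (-5, 3] is countable; list its elements as q_1, q_2, ... . Fix eps > 0 and cover the k-th point by an interval of length eps * 2^(-k). The cover has total length eps * sum_{k>=1} 2^(-k) = eps, so by definition of outer measure m*(Q cap (-5, 3]) <= eps. Since eps was arbitrary and m* >= 0, the outer measure is 0.

0


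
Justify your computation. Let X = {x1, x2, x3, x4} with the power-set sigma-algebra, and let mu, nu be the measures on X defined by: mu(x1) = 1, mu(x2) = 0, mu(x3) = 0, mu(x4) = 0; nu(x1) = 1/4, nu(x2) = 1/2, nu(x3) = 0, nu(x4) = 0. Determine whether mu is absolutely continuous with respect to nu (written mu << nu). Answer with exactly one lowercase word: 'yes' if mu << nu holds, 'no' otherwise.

mu << nu means: every nu-null measurable set is also mu-null; equivalently, for every atom x, if nu({x}) = 0 then mu({x}) = 0.
Checking each atom:
  x1: nu = 1/4 > 0 -> no constraint.
  x2: nu = 1/2 > 0 -> no constraint.
  x3: nu = 0, mu = 0 -> consistent with mu << nu.
  x4: nu = 0, mu = 0 -> consistent with mu << nu.
No atom violates the condition. Therefore mu << nu.

yes


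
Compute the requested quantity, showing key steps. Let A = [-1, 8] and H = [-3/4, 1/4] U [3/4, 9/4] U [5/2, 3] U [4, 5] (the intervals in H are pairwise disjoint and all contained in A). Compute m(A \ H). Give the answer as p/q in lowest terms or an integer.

The ambient interval has length m(A) = 8 - (-1) = 9.
Since the holes are disjoint and sit inside A, by finite additivity
  m(H) = sum_i (b_i - a_i), and m(A \ H) = m(A) - m(H).
Computing the hole measures:
  m(H_1) = 1/4 - (-3/4) = 1.
  m(H_2) = 9/4 - 3/4 = 3/2.
  m(H_3) = 3 - 5/2 = 1/2.
  m(H_4) = 5 - 4 = 1.
Summed: m(H) = 1 + 3/2 + 1/2 + 1 = 4.
So m(A \ H) = 9 - 4 = 5.

5


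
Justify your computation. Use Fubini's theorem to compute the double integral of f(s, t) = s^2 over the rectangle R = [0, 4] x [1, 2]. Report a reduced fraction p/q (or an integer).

f(s, t) is a tensor product of a function of s and a function of t, and both factors are bounded continuous (hence Lebesgue integrable) on the rectangle, so Fubini's theorem applies:
  integral_R f d(m x m) = (integral_a1^b1 s^2 ds) * (integral_a2^b2 1 dt).
Inner integral in s: integral_{0}^{4} s^2 ds = (4^3 - 0^3)/3
  = 64/3.
Inner integral in t: integral_{1}^{2} 1 dt = (2^1 - 1^1)/1
  = 1.
Product: (64/3) * (1) = 64/3.

64/3


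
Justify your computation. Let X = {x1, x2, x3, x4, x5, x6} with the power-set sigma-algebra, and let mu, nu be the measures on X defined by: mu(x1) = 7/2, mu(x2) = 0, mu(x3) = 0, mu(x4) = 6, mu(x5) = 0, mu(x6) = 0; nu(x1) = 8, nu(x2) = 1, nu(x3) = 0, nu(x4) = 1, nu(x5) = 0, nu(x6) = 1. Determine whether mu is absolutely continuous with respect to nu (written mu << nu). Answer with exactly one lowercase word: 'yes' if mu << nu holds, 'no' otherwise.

mu << nu means: every nu-null measurable set is also mu-null; equivalently, for every atom x, if nu({x}) = 0 then mu({x}) = 0.
Checking each atom:
  x1: nu = 8 > 0 -> no constraint.
  x2: nu = 1 > 0 -> no constraint.
  x3: nu = 0, mu = 0 -> consistent with mu << nu.
  x4: nu = 1 > 0 -> no constraint.
  x5: nu = 0, mu = 0 -> consistent with mu << nu.
  x6: nu = 1 > 0 -> no constraint.
No atom violates the condition. Therefore mu << nu.

yes


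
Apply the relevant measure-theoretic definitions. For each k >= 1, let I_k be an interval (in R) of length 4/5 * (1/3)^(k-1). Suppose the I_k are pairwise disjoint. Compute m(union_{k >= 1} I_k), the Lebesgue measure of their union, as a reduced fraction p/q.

By countable additivity of the Lebesgue measure on pairwise disjoint measurable sets,
  m(union_{k >= 1} I_k) = sum_{k >= 1} m(I_k) = sum_{k >= 1} a * r^(k-1),
  with a = 4/5 and r = 1/3.
Since 0 < r = 1/3 < 1, the geometric series converges:
  sum_{k >= 1} a * r^(k-1) = a / (1 - r).
  = 4/5 / (1 - 1/3)
  = 4/5 / (2/3)
  = 6/5.

6/5


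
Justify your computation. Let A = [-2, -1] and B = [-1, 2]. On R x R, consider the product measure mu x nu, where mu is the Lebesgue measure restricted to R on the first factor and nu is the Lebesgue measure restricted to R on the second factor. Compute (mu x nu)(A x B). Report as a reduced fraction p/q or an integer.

For a measurable rectangle A x B, the product measure satisfies
  (mu x nu)(A x B) = mu(A) * nu(B).
  mu(A) = 1.
  nu(B) = 3.
  (mu x nu)(A x B) = 1 * 3 = 3.

3


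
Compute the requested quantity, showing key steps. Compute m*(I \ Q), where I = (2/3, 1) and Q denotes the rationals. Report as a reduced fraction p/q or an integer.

The interval I = (2/3, 1) has m(I) = 1 - 2/3 = 1/3 (endpoints are measure-zero, so open/closed/half-open agree). Write I = (I cap Q) u (I \ Q). The rationals in I are countable, so m*(I cap Q) = 0 (cover each rational by intervals whose total length is arbitrarily small). By countable subadditivity m*(I) <= m*(I cap Q) + m*(I \ Q), hence m*(I \ Q) >= m(I) = 1/3. The reverse inequality m*(I \ Q) <= m*(I) = 1/3 is trivial since (I \ Q) is a subset of I. Therefore m*(I \ Q) = 1/3.

1/3


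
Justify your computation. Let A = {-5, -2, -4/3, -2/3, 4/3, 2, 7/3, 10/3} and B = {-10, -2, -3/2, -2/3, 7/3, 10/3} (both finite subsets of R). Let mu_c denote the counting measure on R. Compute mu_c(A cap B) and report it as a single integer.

Counting measure on a finite set equals cardinality. mu_c(A cap B) = |A cap B| (elements appearing in both).
Enumerating the elements of A that also lie in B gives 4 element(s).
So mu_c(A cap B) = 4.

4


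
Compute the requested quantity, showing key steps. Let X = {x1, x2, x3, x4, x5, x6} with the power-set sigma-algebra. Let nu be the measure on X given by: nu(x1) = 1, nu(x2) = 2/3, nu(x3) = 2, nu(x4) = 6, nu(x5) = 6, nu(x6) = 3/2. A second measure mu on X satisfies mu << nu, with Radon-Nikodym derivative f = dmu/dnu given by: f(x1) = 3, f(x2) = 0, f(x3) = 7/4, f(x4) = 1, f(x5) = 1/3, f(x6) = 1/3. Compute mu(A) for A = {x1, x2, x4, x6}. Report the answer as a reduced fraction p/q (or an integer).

By the defining property of the Radon-Nikodym derivative, for every measurable set A,
  mu(A) = integral_A f dnu.
Since nu is a discrete measure concentrated on the atoms of X, the integral over A reduces to the sum
  mu(A) = sum_{x in A} f(x) * nu({x}).
Computing each term:
  x1: f(x1) * nu(x1) = 3 * 1 = 3.
  x2: f(x2) * nu(x2) = 0 * 2/3 = 0.
  x4: f(x4) * nu(x4) = 1 * 6 = 6.
  x6: f(x6) * nu(x6) = 1/3 * 3/2 = 1/2.
Summing: mu(A) = 3 + 0 + 6 + 1/2 = 19/2.

19/2


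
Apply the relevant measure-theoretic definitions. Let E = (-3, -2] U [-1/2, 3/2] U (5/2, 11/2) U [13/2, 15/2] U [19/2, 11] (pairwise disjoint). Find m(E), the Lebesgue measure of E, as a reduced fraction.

For pairwise disjoint intervals, m(union_i I_i) = sum_i m(I_i),
and m is invariant under swapping open/closed endpoints (single points have measure 0).
So m(E) = sum_i (b_i - a_i).
  I_1 has length -2 - (-3) = 1.
  I_2 has length 3/2 - (-1/2) = 2.
  I_3 has length 11/2 - 5/2 = 3.
  I_4 has length 15/2 - 13/2 = 1.
  I_5 has length 11 - 19/2 = 3/2.
Summing:
  m(E) = 1 + 2 + 3 + 1 + 3/2 = 17/2.

17/2


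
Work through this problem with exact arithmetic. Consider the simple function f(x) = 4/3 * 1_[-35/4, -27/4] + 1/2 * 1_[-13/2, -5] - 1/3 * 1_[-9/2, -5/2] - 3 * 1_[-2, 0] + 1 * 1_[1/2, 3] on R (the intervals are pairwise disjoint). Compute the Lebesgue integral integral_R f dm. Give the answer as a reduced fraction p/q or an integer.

For a simple function f = sum_i c_i * 1_{A_i} with disjoint A_i,
  integral f dm = sum_i c_i * m(A_i).
Lengths of the A_i:
  m(A_1) = -27/4 - (-35/4) = 2.
  m(A_2) = -5 - (-13/2) = 3/2.
  m(A_3) = -5/2 - (-9/2) = 2.
  m(A_4) = 0 - (-2) = 2.
  m(A_5) = 3 - 1/2 = 5/2.
Contributions c_i * m(A_i):
  (4/3) * (2) = 8/3.
  (1/2) * (3/2) = 3/4.
  (-1/3) * (2) = -2/3.
  (-3) * (2) = -6.
  (1) * (5/2) = 5/2.
Total: 8/3 + 3/4 - 2/3 - 6 + 5/2 = -3/4.

-3/4


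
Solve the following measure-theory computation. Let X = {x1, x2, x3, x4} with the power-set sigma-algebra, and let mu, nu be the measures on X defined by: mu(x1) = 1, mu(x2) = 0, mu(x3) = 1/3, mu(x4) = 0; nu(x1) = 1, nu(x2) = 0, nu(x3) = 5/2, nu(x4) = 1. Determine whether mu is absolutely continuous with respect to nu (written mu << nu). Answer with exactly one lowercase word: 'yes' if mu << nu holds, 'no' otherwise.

mu << nu means: every nu-null measurable set is also mu-null; equivalently, for every atom x, if nu({x}) = 0 then mu({x}) = 0.
Checking each atom:
  x1: nu = 1 > 0 -> no constraint.
  x2: nu = 0, mu = 0 -> consistent with mu << nu.
  x3: nu = 5/2 > 0 -> no constraint.
  x4: nu = 1 > 0 -> no constraint.
No atom violates the condition. Therefore mu << nu.

yes


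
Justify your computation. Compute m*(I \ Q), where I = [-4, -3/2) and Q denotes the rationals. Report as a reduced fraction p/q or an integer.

The interval I = [-4, -3/2) has m(I) = -3/2 - (-4) = 5/2 (endpoints are measure-zero, so open/closed/half-open agree). Write I = (I cap Q) u (I \ Q). The rationals in I are countable, so m*(I cap Q) = 0 (cover each rational by intervals whose total length is arbitrarily small). By countable subadditivity m*(I) <= m*(I cap Q) + m*(I \ Q), hence m*(I \ Q) >= m(I) = 5/2. The reverse inequality m*(I \ Q) <= m*(I) = 5/2 is trivial since (I \ Q) is a subset of I. Therefore m*(I \ Q) = 5/2.

5/2


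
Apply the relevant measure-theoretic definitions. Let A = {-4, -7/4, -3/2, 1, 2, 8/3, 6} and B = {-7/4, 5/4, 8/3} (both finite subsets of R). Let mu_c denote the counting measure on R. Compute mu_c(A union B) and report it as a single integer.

Counting measure on a finite set equals cardinality. By inclusion-exclusion, |A union B| = |A| + |B| - |A cap B|.
|A| = 7, |B| = 3, |A cap B| = 2.
So mu_c(A union B) = 7 + 3 - 2 = 8.

8


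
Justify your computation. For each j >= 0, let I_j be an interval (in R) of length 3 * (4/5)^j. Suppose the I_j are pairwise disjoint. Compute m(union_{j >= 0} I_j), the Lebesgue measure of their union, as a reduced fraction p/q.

By countable additivity of the Lebesgue measure on pairwise disjoint measurable sets,
  m(union_{j >= 0} I_j) = sum_{j >= 0} m(I_j) = sum_{j >= 0} a * r^j,
  with a = 3 and r = 4/5.
Since 0 < r = 4/5 < 1, the geometric series converges:
  sum_{j >= 0} a * r^j = a / (1 - r).
  = 3 / (1 - 4/5)
  = 3 / (1/5)
  = 15.

15


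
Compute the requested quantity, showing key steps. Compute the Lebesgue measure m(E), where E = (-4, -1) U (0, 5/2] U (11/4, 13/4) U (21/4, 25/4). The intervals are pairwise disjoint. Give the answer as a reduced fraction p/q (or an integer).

For pairwise disjoint intervals, m(union_i I_i) = sum_i m(I_i),
and m is invariant under swapping open/closed endpoints (single points have measure 0).
So m(E) = sum_i (b_i - a_i).
  I_1 has length -1 - (-4) = 3.
  I_2 has length 5/2 - 0 = 5/2.
  I_3 has length 13/4 - 11/4 = 1/2.
  I_4 has length 25/4 - 21/4 = 1.
Summing:
  m(E) = 3 + 5/2 + 1/2 + 1 = 7.

7


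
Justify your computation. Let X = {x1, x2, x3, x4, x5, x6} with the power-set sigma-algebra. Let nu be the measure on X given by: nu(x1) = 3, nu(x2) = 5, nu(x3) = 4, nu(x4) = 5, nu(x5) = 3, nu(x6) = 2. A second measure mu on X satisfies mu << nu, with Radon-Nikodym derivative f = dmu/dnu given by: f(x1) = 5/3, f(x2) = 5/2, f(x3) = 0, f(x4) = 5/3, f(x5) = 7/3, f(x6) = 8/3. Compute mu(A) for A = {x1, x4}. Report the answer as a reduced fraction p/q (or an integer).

By the defining property of the Radon-Nikodym derivative, for every measurable set A,
  mu(A) = integral_A f dnu.
Since nu is a discrete measure concentrated on the atoms of X, the integral over A reduces to the sum
  mu(A) = sum_{x in A} f(x) * nu({x}).
Computing each term:
  x1: f(x1) * nu(x1) = 5/3 * 3 = 5.
  x4: f(x4) * nu(x4) = 5/3 * 5 = 25/3.
Summing: mu(A) = 5 + 25/3 = 40/3.

40/3


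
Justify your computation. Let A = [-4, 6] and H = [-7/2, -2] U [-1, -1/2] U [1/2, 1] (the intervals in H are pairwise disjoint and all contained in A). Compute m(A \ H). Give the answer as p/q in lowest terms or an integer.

The ambient interval has length m(A) = 6 - (-4) = 10.
Since the holes are disjoint and sit inside A, by finite additivity
  m(H) = sum_i (b_i - a_i), and m(A \ H) = m(A) - m(H).
Computing the hole measures:
  m(H_1) = -2 - (-7/2) = 3/2.
  m(H_2) = -1/2 - (-1) = 1/2.
  m(H_3) = 1 - 1/2 = 1/2.
Summed: m(H) = 3/2 + 1/2 + 1/2 = 5/2.
So m(A \ H) = 10 - 5/2 = 15/2.

15/2


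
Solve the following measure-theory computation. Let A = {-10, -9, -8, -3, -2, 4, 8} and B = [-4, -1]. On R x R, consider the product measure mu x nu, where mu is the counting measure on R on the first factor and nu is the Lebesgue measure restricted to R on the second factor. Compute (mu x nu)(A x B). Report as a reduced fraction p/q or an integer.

For a measurable rectangle A x B, the product measure satisfies
  (mu x nu)(A x B) = mu(A) * nu(B).
  mu(A) = 7.
  nu(B) = 3.
  (mu x nu)(A x B) = 7 * 3 = 21.

21


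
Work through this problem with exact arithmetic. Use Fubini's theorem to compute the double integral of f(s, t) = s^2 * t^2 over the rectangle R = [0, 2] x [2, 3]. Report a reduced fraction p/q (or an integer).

f(s, t) is a tensor product of a function of s and a function of t, and both factors are bounded continuous (hence Lebesgue integrable) on the rectangle, so Fubini's theorem applies:
  integral_R f d(m x m) = (integral_a1^b1 s^2 ds) * (integral_a2^b2 t^2 dt).
Inner integral in s: integral_{0}^{2} s^2 ds = (2^3 - 0^3)/3
  = 8/3.
Inner integral in t: integral_{2}^{3} t^2 dt = (3^3 - 2^3)/3
  = 19/3.
Product: (8/3) * (19/3) = 152/9.

152/9


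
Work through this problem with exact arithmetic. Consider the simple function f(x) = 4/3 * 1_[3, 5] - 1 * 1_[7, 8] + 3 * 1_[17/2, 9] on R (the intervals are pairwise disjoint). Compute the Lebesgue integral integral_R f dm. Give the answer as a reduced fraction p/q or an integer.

For a simple function f = sum_i c_i * 1_{A_i} with disjoint A_i,
  integral f dm = sum_i c_i * m(A_i).
Lengths of the A_i:
  m(A_1) = 5 - 3 = 2.
  m(A_2) = 8 - 7 = 1.
  m(A_3) = 9 - 17/2 = 1/2.
Contributions c_i * m(A_i):
  (4/3) * (2) = 8/3.
  (-1) * (1) = -1.
  (3) * (1/2) = 3/2.
Total: 8/3 - 1 + 3/2 = 19/6.

19/6


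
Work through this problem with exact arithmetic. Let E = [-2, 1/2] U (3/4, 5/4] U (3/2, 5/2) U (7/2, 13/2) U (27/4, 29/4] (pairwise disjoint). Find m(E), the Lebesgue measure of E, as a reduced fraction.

For pairwise disjoint intervals, m(union_i I_i) = sum_i m(I_i),
and m is invariant under swapping open/closed endpoints (single points have measure 0).
So m(E) = sum_i (b_i - a_i).
  I_1 has length 1/2 - (-2) = 5/2.
  I_2 has length 5/4 - 3/4 = 1/2.
  I_3 has length 5/2 - 3/2 = 1.
  I_4 has length 13/2 - 7/2 = 3.
  I_5 has length 29/4 - 27/4 = 1/2.
Summing:
  m(E) = 5/2 + 1/2 + 1 + 3 + 1/2 = 15/2.

15/2


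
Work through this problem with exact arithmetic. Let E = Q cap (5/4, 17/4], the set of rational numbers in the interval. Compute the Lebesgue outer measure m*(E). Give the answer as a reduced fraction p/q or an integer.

The set Q cap (5/4, 17/4] is countable (a subset of the countable set Q). Lebesgue outer measure of any countable set is 0: each singleton {q} has m*({q}) = 0, and by countable subadditivity m*(union_k {q_k}) <= sum_k m*({q_k}) = sum_k 0 = 0. The reverse inequality m*(E) >= 0 is automatic. So m*(Q cap (5/4, 17/4]) = 0.

0


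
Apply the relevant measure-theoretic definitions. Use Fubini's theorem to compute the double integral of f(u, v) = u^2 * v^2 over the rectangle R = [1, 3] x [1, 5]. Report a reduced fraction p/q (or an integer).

f(u, v) is a tensor product of a function of u and a function of v, and both factors are bounded continuous (hence Lebesgue integrable) on the rectangle, so Fubini's theorem applies:
  integral_R f d(m x m) = (integral_a1^b1 u^2 du) * (integral_a2^b2 v^2 dv).
Inner integral in u: integral_{1}^{3} u^2 du = (3^3 - 1^3)/3
  = 26/3.
Inner integral in v: integral_{1}^{5} v^2 dv = (5^3 - 1^3)/3
  = 124/3.
Product: (26/3) * (124/3) = 3224/9.

3224/9


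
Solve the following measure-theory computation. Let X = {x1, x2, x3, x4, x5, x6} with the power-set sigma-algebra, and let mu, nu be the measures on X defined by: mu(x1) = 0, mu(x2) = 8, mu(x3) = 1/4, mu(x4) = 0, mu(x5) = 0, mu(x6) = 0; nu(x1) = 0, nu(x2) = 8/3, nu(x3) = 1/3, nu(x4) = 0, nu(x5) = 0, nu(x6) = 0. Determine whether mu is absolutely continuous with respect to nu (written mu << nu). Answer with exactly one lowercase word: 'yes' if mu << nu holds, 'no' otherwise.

mu << nu means: every nu-null measurable set is also mu-null; equivalently, for every atom x, if nu({x}) = 0 then mu({x}) = 0.
Checking each atom:
  x1: nu = 0, mu = 0 -> consistent with mu << nu.
  x2: nu = 8/3 > 0 -> no constraint.
  x3: nu = 1/3 > 0 -> no constraint.
  x4: nu = 0, mu = 0 -> consistent with mu << nu.
  x5: nu = 0, mu = 0 -> consistent with mu << nu.
  x6: nu = 0, mu = 0 -> consistent with mu << nu.
No atom violates the condition. Therefore mu << nu.

yes


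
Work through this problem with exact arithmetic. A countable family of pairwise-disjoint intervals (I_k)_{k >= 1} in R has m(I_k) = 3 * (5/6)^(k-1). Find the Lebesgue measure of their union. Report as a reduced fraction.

By countable additivity of the Lebesgue measure on pairwise disjoint measurable sets,
  m(union_{k >= 1} I_k) = sum_{k >= 1} m(I_k) = sum_{k >= 1} a * r^(k-1),
  with a = 3 and r = 5/6.
Since 0 < r = 5/6 < 1, the geometric series converges:
  sum_{k >= 1} a * r^(k-1) = a / (1 - r).
  = 3 / (1 - 5/6)
  = 3 / (1/6)
  = 18.

18


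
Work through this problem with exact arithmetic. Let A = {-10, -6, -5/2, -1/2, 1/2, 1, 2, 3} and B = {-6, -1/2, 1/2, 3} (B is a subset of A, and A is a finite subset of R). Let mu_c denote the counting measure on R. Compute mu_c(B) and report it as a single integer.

Counting measure assigns mu_c(E) = |E| (number of elements) when E is finite.
B has 4 element(s), so mu_c(B) = 4.

4


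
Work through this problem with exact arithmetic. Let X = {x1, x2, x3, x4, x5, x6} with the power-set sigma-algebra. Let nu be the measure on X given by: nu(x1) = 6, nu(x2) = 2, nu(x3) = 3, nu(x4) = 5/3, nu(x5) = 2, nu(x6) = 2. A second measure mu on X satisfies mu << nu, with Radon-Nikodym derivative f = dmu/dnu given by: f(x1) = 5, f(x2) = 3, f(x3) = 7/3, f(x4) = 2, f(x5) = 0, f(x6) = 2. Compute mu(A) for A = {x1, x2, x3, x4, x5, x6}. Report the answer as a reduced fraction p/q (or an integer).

By the defining property of the Radon-Nikodym derivative, for every measurable set A,
  mu(A) = integral_A f dnu.
Since nu is a discrete measure concentrated on the atoms of X, the integral over A reduces to the sum
  mu(A) = sum_{x in A} f(x) * nu({x}).
Computing each term:
  x1: f(x1) * nu(x1) = 5 * 6 = 30.
  x2: f(x2) * nu(x2) = 3 * 2 = 6.
  x3: f(x3) * nu(x3) = 7/3 * 3 = 7.
  x4: f(x4) * nu(x4) = 2 * 5/3 = 10/3.
  x5: f(x5) * nu(x5) = 0 * 2 = 0.
  x6: f(x6) * nu(x6) = 2 * 2 = 4.
Summing: mu(A) = 30 + 6 + 7 + 10/3 + 0 + 4 = 151/3.

151/3


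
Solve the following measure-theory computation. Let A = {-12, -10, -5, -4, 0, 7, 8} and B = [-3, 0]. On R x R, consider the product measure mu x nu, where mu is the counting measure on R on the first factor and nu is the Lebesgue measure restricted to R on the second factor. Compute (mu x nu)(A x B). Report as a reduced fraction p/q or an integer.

For a measurable rectangle A x B, the product measure satisfies
  (mu x nu)(A x B) = mu(A) * nu(B).
  mu(A) = 7.
  nu(B) = 3.
  (mu x nu)(A x B) = 7 * 3 = 21.

21


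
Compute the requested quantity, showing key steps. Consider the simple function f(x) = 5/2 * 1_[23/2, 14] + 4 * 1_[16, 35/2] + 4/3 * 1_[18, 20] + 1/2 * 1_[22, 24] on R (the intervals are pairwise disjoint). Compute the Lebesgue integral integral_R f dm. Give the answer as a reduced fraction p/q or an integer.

For a simple function f = sum_i c_i * 1_{A_i} with disjoint A_i,
  integral f dm = sum_i c_i * m(A_i).
Lengths of the A_i:
  m(A_1) = 14 - 23/2 = 5/2.
  m(A_2) = 35/2 - 16 = 3/2.
  m(A_3) = 20 - 18 = 2.
  m(A_4) = 24 - 22 = 2.
Contributions c_i * m(A_i):
  (5/2) * (5/2) = 25/4.
  (4) * (3/2) = 6.
  (4/3) * (2) = 8/3.
  (1/2) * (2) = 1.
Total: 25/4 + 6 + 8/3 + 1 = 191/12.

191/12


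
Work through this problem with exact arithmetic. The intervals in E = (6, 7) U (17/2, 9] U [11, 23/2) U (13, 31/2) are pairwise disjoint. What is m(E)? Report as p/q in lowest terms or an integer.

For pairwise disjoint intervals, m(union_i I_i) = sum_i m(I_i),
and m is invariant under swapping open/closed endpoints (single points have measure 0).
So m(E) = sum_i (b_i - a_i).
  I_1 has length 7 - 6 = 1.
  I_2 has length 9 - 17/2 = 1/2.
  I_3 has length 23/2 - 11 = 1/2.
  I_4 has length 31/2 - 13 = 5/2.
Summing:
  m(E) = 1 + 1/2 + 1/2 + 5/2 = 9/2.

9/2


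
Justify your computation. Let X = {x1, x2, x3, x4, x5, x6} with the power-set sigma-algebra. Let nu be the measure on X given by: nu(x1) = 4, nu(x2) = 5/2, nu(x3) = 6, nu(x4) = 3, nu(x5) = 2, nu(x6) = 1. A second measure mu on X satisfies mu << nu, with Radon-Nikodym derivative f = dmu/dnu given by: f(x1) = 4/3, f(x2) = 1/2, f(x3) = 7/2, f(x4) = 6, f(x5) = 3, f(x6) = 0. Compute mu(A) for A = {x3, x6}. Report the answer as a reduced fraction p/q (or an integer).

By the defining property of the Radon-Nikodym derivative, for every measurable set A,
  mu(A) = integral_A f dnu.
Since nu is a discrete measure concentrated on the atoms of X, the integral over A reduces to the sum
  mu(A) = sum_{x in A} f(x) * nu({x}).
Computing each term:
  x3: f(x3) * nu(x3) = 7/2 * 6 = 21.
  x6: f(x6) * nu(x6) = 0 * 1 = 0.
Summing: mu(A) = 21 + 0 = 21.

21
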